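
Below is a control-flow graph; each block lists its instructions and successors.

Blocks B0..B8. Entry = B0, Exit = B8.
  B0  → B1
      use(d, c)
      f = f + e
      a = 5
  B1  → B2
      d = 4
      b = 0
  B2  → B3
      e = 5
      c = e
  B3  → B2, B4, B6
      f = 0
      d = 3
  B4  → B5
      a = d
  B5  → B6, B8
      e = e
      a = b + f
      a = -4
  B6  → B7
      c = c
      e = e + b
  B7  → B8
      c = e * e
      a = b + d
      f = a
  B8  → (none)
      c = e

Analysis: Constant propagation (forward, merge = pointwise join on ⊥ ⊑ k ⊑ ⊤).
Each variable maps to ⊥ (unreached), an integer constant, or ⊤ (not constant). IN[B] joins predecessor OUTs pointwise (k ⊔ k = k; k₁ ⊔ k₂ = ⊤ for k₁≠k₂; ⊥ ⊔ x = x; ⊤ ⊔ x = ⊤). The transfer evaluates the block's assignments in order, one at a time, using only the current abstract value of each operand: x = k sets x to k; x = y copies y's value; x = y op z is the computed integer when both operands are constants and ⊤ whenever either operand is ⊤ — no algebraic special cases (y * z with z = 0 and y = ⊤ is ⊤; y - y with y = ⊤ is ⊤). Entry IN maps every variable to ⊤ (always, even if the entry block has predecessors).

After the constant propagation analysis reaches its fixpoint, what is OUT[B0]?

Converged values:
  B0: | IN=(all ⊤) | OUT={a:5; rest ⊤}
  B1: | IN={a:5; rest ⊤} | OUT={a:5, b:0, d:4; rest ⊤}
  B2: | IN={a:5, b:0; rest ⊤} | OUT={a:5, b:0, c:5, e:5; rest ⊤}
  B3: | IN={a:5, b:0, c:5, e:5; rest ⊤} | OUT={a:5, b:0, c:5, d:3, e:5, f:0; rest ⊤}
  B4: | IN={a:5, b:0, c:5, d:3, e:5, f:0; rest ⊤} | OUT={a:3, b:0, c:5, d:3, e:5, f:0; rest ⊤}
  B5: | IN={a:3, b:0, c:5, d:3, e:5, f:0; rest ⊤} | OUT={a:-4, b:0, c:5, d:3, e:5, f:0; rest ⊤}
  B6: | IN={b:0, c:5, d:3, e:5, f:0; rest ⊤} | OUT={b:0, c:5, d:3, e:5, f:0; rest ⊤}
  B7: | IN={b:0, c:5, d:3, e:5, f:0; rest ⊤} | OUT={a:3, b:0, c:25, d:3, e:5, f:3; rest ⊤}
  B8: | IN={b:0, d:3, e:5; rest ⊤} | OUT={b:0, c:5, d:3, e:5; rest ⊤}

B0 is the boundary node: IN[B0] = {a: ⊤, b: ⊤, c: ⊤, d: ⊤, e: ⊤, f: ⊤}
Applying B0's transfer function to that IN value gives OUT[B0] (row B0 above).

Answer: {a: 5, b: ⊤, c: ⊤, d: ⊤, e: ⊤, f: ⊤}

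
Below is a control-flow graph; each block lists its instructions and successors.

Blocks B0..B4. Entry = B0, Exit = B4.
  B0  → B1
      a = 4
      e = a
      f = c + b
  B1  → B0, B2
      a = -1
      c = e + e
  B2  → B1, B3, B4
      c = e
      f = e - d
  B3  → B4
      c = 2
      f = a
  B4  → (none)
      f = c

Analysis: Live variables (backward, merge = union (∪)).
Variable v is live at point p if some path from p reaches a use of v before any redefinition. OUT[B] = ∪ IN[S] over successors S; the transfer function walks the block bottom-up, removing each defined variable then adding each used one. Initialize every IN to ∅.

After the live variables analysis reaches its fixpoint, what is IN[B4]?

Answer: {c}

Derivation:
Per-block solution:
  B0:   IN={b, c, d}   OUT={b, d, e}
  B1:   IN={b, d, e}   OUT={a, b, c, d, e}
  B2:   IN={a, b, d, e}   OUT={a, b, c, d, e}
  B3:   IN={a}   OUT={c}
  B4:   IN={c}   OUT={}

B4 is the boundary node: OUT[B4] = {}
Applying B4's transfer function to that OUT value gives IN[B4] (row B4 above).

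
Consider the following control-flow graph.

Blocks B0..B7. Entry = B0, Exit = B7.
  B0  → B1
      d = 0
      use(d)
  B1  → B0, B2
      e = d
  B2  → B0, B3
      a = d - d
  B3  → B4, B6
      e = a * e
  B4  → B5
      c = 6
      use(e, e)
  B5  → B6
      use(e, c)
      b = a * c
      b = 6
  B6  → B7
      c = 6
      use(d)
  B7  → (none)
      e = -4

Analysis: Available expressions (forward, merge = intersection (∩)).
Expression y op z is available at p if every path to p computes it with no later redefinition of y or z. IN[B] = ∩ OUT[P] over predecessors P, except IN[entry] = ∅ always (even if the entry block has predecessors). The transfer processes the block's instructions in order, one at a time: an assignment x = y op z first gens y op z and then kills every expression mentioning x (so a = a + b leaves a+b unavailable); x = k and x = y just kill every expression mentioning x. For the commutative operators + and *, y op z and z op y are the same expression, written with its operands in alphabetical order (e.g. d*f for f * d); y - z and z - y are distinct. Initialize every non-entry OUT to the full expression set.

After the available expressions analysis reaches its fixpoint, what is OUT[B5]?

Answer: {a*c, d-d}

Trace:
Converged values:
  B0: | IN={} | OUT={}
  B1: | IN={} | OUT={}
  B2: | IN={} | OUT={d-d}
  B3: | IN={d-d} | OUT={d-d}
  B4: | IN={d-d} | OUT={d-d}
  B5: | IN={d-d} | OUT={a*c, d-d}
  B6: | IN={d-d} | OUT={d-d}
  B7: | IN={d-d} | OUT={d-d}

Merge at B5: IN[B5] = OUT[B4] = {d-d}
Applying B5's transfer function to that IN value gives OUT[B5] (row B5 above).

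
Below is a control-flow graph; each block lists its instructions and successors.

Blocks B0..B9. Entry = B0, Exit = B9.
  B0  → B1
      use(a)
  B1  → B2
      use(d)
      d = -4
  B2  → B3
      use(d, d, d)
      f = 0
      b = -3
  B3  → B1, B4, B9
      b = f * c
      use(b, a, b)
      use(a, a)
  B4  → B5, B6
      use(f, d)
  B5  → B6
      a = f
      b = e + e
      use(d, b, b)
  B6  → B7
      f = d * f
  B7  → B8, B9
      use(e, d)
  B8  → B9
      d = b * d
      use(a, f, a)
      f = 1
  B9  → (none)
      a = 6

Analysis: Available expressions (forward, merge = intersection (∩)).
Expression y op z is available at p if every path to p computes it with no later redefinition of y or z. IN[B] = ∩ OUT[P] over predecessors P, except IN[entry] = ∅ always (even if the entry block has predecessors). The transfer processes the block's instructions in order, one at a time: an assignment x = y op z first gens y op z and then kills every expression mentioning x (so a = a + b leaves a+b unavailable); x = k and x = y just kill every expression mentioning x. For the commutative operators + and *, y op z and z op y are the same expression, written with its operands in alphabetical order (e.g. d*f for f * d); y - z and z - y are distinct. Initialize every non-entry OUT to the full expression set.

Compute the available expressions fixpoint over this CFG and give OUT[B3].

Converged values:
  B0: | IN={} | OUT={}
  B1: | IN={} | OUT={}
  B2: | IN={} | OUT={}
  B3: | IN={} | OUT={c*f}
  B4: | IN={c*f} | OUT={c*f}
  B5: | IN={c*f} | OUT={c*f, e+e}
  B6: | IN={c*f} | OUT={}
  B7: | IN={} | OUT={}
  B8: | IN={} | OUT={}
  B9: | IN={} | OUT={}

Merge at B3: IN[B3] = OUT[B2] = {}
Applying B3's transfer function to that IN value gives OUT[B3] (row B3 above).

Answer: {c*f}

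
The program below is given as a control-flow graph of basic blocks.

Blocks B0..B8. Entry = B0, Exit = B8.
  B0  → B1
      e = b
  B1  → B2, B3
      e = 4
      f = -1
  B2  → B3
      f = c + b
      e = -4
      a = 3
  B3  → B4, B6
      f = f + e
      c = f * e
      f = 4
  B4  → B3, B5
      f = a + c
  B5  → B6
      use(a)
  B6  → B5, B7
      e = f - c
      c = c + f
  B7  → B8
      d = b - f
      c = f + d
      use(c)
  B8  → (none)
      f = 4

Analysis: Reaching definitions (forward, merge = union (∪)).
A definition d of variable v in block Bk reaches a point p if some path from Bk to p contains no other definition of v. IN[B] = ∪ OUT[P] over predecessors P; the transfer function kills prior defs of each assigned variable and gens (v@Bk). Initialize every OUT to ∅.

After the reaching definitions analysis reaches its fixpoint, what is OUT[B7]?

Converged values:
  B0:   IN={}   OUT={e@B0}
  B1:   IN={e@B0}   OUT={e@B1, f@B1}
  B2:   IN={e@B1, f@B1}   OUT={a@B2, e@B2, f@B2}
  B3:   IN={a@B2, c@B3, e@B1, e@B2, f@B1, f@B2, f@B4}   OUT={a@B2, c@B3, e@B1, e@B2, f@B3}
  B4:   IN={a@B2, c@B3, e@B1, e@B2, f@B3}   OUT={a@B2, c@B3, e@B1, e@B2, f@B4}
  B5:   IN={a@B2, c@B3, c@B6, e@B1, e@B2, e@B6, f@B3, f@B4}   OUT={a@B2, c@B3, c@B6, e@B1, e@B2, e@B6, f@B3, f@B4}
  B6:   IN={a@B2, c@B3, c@B6, e@B1, e@B2, e@B6, f@B3, f@B4}   OUT={a@B2, c@B6, e@B6, f@B3, f@B4}
  B7:   IN={a@B2, c@B6, e@B6, f@B3, f@B4}   OUT={a@B2, c@B7, d@B7, e@B6, f@B3, f@B4}
  B8:   IN={a@B2, c@B7, d@B7, e@B6, f@B3, f@B4}   OUT={a@B2, c@B7, d@B7, e@B6, f@B8}

Merge at B7: IN[B7] = OUT[B6] = {a@B2, c@B6, e@B6, f@B3, f@B4}
Applying B7's transfer function to that IN value gives OUT[B7] (row B7 above).

Answer: {a@B2, c@B7, d@B7, e@B6, f@B3, f@B4}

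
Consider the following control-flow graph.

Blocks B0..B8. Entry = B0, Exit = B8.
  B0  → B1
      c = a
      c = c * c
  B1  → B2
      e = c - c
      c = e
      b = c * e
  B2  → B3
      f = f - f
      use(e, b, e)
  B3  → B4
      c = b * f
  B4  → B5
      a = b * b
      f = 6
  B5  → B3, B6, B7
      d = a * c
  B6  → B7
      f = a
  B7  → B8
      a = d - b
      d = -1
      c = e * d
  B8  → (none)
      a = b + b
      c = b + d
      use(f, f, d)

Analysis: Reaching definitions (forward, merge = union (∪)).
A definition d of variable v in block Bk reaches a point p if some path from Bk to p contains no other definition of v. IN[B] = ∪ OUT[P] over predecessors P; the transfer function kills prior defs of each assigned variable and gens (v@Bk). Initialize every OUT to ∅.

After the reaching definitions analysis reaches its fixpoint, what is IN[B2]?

Converged values:
  B0:   IN={}   OUT={c@B0}
  B1:   IN={c@B0}   OUT={b@B1, c@B1, e@B1}
  B2:   IN={b@B1, c@B1, e@B1}   OUT={b@B1, c@B1, e@B1, f@B2}
  B3:   IN={a@B4, b@B1, c@B1, c@B3, d@B5, e@B1, f@B2, f@B4}   OUT={a@B4, b@B1, c@B3, d@B5, e@B1, f@B2, f@B4}
  B4:   IN={a@B4, b@B1, c@B3, d@B5, e@B1, f@B2, f@B4}   OUT={a@B4, b@B1, c@B3, d@B5, e@B1, f@B4}
  B5:   IN={a@B4, b@B1, c@B3, d@B5, e@B1, f@B4}   OUT={a@B4, b@B1, c@B3, d@B5, e@B1, f@B4}
  B6:   IN={a@B4, b@B1, c@B3, d@B5, e@B1, f@B4}   OUT={a@B4, b@B1, c@B3, d@B5, e@B1, f@B6}
  B7:   IN={a@B4, b@B1, c@B3, d@B5, e@B1, f@B4, f@B6}   OUT={a@B7, b@B1, c@B7, d@B7, e@B1, f@B4, f@B6}
  B8:   IN={a@B7, b@B1, c@B7, d@B7, e@B1, f@B4, f@B6}   OUT={a@B8, b@B1, c@B8, d@B7, e@B1, f@B4, f@B6}

Merge at B2: IN[B2] = OUT[B1] = {b@B1, c@B1, e@B1}

Answer: {b@B1, c@B1, e@B1}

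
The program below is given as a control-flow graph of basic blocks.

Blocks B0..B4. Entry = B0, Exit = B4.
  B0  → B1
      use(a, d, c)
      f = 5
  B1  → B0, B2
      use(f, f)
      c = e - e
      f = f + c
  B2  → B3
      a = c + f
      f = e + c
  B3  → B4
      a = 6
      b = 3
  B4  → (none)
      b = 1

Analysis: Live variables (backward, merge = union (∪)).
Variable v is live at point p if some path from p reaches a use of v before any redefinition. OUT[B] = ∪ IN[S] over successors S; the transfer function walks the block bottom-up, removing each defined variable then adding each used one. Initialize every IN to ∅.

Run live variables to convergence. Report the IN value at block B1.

Per-block solution:
  B0: | IN={a, c, d, e} | OUT={a, d, e, f}
  B1: | IN={a, d, e, f} | OUT={a, c, d, e, f}
  B2: | IN={c, e, f} | OUT={}
  B3: | IN={} | OUT={}
  B4: | IN={} | OUT={}

Merge at B1: OUT[B1] = IN[B0] ⊔ IN[B2] = {a, c, d, e, f}
Applying B1's transfer function to that OUT value gives IN[B1] (row B1 above).

Answer: {a, d, e, f}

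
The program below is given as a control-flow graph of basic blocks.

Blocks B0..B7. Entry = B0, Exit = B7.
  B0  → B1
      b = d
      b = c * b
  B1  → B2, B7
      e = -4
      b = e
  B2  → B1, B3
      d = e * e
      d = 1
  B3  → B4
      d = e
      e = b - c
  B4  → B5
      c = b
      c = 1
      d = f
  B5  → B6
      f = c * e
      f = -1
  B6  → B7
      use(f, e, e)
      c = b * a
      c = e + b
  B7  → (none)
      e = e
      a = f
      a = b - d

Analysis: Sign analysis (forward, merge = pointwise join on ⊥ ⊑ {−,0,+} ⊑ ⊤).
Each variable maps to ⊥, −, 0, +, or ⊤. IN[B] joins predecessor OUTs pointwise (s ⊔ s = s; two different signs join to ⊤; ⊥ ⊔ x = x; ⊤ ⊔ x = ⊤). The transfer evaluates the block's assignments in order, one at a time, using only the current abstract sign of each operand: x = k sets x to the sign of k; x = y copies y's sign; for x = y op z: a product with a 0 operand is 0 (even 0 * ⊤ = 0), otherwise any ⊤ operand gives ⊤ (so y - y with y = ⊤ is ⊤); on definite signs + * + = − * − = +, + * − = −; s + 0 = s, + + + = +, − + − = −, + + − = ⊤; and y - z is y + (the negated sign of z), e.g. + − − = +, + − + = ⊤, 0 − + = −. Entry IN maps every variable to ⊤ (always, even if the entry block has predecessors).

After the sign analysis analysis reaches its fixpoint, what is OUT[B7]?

Per-block solution:
  B0:   IN=(all ⊤)   OUT=(all ⊤)
  B1:   IN=(all ⊤)   OUT={b:-, e:-; rest ⊤}
  B2:   IN={b:-, e:-; rest ⊤}   OUT={b:-, d:+, e:-; rest ⊤}
  B3:   IN={b:-, d:+, e:-; rest ⊤}   OUT={b:-, d:-; rest ⊤}
  B4:   IN={b:-, d:-; rest ⊤}   OUT={b:-, c:+; rest ⊤}
  B5:   IN={b:-, c:+; rest ⊤}   OUT={b:-, c:+, f:-; rest ⊤}
  B6:   IN={b:-, c:+, f:-; rest ⊤}   OUT={b:-, f:-; rest ⊤}
  B7:   IN={b:-; rest ⊤}   OUT={b:-; rest ⊤}

Merge at B7: IN[B7] = OUT[B1] ⊔ OUT[B6] = {a: ⊤, b: -, c: ⊤, d: ⊤, e: ⊤, f: ⊤}
Applying B7's transfer function to that IN value gives OUT[B7] (row B7 above).

Answer: {a: ⊤, b: -, c: ⊤, d: ⊤, e: ⊤, f: ⊤}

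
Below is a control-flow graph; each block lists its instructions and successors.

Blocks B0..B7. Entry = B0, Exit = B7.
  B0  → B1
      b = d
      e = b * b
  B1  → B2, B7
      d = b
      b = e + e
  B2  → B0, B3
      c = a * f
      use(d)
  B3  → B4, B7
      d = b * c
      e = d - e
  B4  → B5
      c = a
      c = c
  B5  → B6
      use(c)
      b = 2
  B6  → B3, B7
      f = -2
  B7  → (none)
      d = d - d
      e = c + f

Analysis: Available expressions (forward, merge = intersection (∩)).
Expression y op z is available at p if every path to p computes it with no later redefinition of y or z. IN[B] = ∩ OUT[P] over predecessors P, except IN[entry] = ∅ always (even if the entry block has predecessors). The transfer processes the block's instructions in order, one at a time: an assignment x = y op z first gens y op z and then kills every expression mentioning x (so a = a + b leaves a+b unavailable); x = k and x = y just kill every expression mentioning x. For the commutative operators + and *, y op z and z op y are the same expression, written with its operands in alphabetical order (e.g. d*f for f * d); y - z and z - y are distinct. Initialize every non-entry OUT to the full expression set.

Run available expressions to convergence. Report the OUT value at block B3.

Fixpoint table:
  B0:  IN={}  OUT={b*b}
  B1:  IN={b*b}  OUT={e+e}
  B2:  IN={e+e}  OUT={a*f, e+e}
  B3:  IN={}  OUT={b*c}
  B4:  IN={b*c}  OUT={}
  B5:  IN={}  OUT={}
  B6:  IN={}  OUT={}
  B7:  IN={}  OUT={c+f}

Merge at B3: IN[B3] = OUT[B2] ∩ OUT[B6] = {}
Applying B3's transfer function to that IN value gives OUT[B3] (row B3 above).

Answer: {b*c}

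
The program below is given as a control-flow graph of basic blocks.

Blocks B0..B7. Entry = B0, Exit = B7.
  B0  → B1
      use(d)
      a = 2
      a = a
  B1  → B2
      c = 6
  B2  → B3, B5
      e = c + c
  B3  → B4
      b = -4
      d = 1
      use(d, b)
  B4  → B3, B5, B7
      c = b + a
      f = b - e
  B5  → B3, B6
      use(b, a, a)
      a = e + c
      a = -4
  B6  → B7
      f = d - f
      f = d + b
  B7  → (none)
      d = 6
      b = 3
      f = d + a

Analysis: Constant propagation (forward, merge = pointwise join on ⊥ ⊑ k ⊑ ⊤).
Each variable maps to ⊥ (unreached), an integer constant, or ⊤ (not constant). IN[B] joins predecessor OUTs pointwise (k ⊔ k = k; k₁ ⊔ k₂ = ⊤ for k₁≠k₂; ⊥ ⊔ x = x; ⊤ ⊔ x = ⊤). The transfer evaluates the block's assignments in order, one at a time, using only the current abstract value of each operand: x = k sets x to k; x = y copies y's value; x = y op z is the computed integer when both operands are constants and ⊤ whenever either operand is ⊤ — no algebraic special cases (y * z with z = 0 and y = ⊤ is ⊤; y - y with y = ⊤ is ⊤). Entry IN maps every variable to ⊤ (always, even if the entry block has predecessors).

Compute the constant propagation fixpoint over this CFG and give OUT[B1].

Converged values:
  B0:  IN=(all ⊤)  OUT={a:2; rest ⊤}
  B1:  IN={a:2; rest ⊤}  OUT={a:2, c:6; rest ⊤}
  B2:  IN={a:2, c:6; rest ⊤}  OUT={a:2, c:6, e:12; rest ⊤}
  B3:  IN={e:12; rest ⊤}  OUT={b:-4, d:1, e:12; rest ⊤}
  B4:  IN={b:-4, d:1, e:12; rest ⊤}  OUT={b:-4, d:1, e:12, f:-16; rest ⊤}
  B5:  IN={e:12; rest ⊤}  OUT={a:-4, e:12; rest ⊤}
  B6:  IN={a:-4, e:12; rest ⊤}  OUT={a:-4, e:12; rest ⊤}
  B7:  IN={e:12; rest ⊤}  OUT={b:3, d:6, e:12; rest ⊤}

Merge at B1: IN[B1] = OUT[B0] = {a: 2, b: ⊤, c: ⊤, d: ⊤, e: ⊤, f: ⊤}
Applying B1's transfer function to that IN value gives OUT[B1] (row B1 above).

Answer: {a: 2, b: ⊤, c: 6, d: ⊤, e: ⊤, f: ⊤}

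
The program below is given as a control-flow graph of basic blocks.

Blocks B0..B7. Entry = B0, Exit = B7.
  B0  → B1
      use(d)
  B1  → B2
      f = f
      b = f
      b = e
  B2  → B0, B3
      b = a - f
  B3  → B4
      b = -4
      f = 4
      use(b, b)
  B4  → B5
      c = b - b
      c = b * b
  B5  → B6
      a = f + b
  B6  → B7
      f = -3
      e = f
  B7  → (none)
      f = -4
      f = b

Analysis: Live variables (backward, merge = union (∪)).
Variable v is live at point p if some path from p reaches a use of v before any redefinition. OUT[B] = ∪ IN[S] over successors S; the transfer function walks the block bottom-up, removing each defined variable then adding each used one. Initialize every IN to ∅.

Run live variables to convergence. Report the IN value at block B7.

Answer: {b}

Derivation:
Converged values:
  B0:   IN={a, d, e, f}   OUT={a, d, e, f}
  B1:   IN={a, d, e, f}   OUT={a, d, e, f}
  B2:   IN={a, d, e, f}   OUT={a, d, e, f}
  B3:   IN={}   OUT={b, f}
  B4:   IN={b, f}   OUT={b, f}
  B5:   IN={b, f}   OUT={b}
  B6:   IN={b}   OUT={b}
  B7:   IN={b}   OUT={}

B7 is the boundary node: OUT[B7] = {}
Applying B7's transfer function to that OUT value gives IN[B7] (row B7 above).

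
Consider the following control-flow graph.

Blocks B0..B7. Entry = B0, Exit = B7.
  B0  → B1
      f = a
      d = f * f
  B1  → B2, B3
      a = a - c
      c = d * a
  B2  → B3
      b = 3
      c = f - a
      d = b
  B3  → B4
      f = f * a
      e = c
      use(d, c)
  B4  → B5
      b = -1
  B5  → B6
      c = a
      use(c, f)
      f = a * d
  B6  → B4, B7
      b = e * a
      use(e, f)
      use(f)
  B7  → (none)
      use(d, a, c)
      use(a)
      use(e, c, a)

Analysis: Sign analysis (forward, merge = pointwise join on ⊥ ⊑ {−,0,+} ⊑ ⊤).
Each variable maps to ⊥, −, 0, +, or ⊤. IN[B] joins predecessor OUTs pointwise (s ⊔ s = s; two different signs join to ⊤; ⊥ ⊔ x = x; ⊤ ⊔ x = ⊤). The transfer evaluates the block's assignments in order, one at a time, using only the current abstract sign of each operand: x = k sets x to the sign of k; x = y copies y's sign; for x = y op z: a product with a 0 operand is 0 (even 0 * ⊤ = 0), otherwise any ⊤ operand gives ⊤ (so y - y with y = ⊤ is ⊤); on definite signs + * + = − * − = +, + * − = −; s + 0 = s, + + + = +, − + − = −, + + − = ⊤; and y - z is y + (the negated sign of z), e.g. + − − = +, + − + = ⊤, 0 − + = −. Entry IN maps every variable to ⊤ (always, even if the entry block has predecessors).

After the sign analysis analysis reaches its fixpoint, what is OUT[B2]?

Fixpoint table:
  B0:  IN=(all ⊤)  OUT=(all ⊤)
  B1:  IN=(all ⊤)  OUT=(all ⊤)
  B2:  IN=(all ⊤)  OUT={b:+, d:+; rest ⊤}
  B3:  IN=(all ⊤)  OUT=(all ⊤)
  B4:  IN=(all ⊤)  OUT={b:-; rest ⊤}
  B5:  IN={b:-; rest ⊤}  OUT={b:-; rest ⊤}
  B6:  IN={b:-; rest ⊤}  OUT=(all ⊤)
  B7:  IN=(all ⊤)  OUT=(all ⊤)

Merge at B2: IN[B2] = OUT[B1] = {a: ⊤, b: ⊤, c: ⊤, d: ⊤, e: ⊤, f: ⊤}
Applying B2's transfer function to that IN value gives OUT[B2] (row B2 above).

Answer: {a: ⊤, b: +, c: ⊤, d: +, e: ⊤, f: ⊤}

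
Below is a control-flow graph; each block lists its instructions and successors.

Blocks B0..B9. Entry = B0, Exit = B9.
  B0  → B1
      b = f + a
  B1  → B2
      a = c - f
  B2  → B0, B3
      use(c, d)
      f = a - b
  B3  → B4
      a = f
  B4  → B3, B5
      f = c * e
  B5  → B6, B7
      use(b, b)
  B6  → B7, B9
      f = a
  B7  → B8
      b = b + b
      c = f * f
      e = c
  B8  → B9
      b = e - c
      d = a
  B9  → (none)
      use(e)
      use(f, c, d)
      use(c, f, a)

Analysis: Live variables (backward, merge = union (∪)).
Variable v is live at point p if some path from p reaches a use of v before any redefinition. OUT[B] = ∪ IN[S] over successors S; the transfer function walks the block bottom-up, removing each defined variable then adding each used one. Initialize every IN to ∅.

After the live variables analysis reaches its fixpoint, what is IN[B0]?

Answer: {a, c, d, e, f}

Working:
Fixpoint table:
  B0: | IN={a, c, d, e, f} | OUT={b, c, d, e, f}
  B1: | IN={b, c, d, e, f} | OUT={a, b, c, d, e}
  B2: | IN={a, b, c, d, e} | OUT={a, b, c, d, e, f}
  B3: | IN={b, c, d, e, f} | OUT={a, b, c, d, e}
  B4: | IN={a, b, c, d, e} | OUT={a, b, c, d, e, f}
  B5: | IN={a, b, c, d, e, f} | OUT={a, b, c, d, e, f}
  B6: | IN={a, b, c, d, e} | OUT={a, b, c, d, e, f}
  B7: | IN={a, b, f} | OUT={a, c, e, f}
  B8: | IN={a, c, e, f} | OUT={a, c, d, e, f}
  B9: | IN={a, c, d, e, f} | OUT={}

Merge at B0: OUT[B0] = IN[B1] = {b, c, d, e, f}
Applying B0's transfer function to that OUT value gives IN[B0] (row B0 above).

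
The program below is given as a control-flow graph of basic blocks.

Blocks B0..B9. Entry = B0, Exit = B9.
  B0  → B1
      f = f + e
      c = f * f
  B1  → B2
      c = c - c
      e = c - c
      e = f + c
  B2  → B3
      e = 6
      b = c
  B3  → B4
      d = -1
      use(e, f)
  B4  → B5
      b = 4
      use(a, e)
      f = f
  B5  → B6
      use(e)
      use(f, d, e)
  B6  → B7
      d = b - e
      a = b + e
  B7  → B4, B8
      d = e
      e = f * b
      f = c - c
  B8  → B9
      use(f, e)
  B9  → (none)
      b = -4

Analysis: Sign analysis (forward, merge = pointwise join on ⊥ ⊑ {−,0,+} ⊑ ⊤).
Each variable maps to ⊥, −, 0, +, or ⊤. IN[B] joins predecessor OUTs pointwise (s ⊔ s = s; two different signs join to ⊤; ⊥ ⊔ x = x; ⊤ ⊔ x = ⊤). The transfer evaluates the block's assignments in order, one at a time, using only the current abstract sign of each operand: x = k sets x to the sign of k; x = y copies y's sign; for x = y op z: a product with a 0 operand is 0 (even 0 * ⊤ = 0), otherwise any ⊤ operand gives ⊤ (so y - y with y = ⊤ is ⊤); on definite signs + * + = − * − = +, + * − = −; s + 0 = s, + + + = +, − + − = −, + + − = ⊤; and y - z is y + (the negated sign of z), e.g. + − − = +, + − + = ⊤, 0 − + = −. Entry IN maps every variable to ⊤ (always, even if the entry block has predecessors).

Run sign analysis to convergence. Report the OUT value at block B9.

Answer: {a: ⊤, b: -, c: ⊤, d: ⊤, e: ⊤, f: ⊤}

Derivation:
Per-block solution:
  B0:  IN=(all ⊤)  OUT=(all ⊤)
  B1:  IN=(all ⊤)  OUT=(all ⊤)
  B2:  IN=(all ⊤)  OUT={e:+; rest ⊤}
  B3:  IN={e:+; rest ⊤}  OUT={d:-, e:+; rest ⊤}
  B4:  IN=(all ⊤)  OUT={b:+; rest ⊤}
  B5:  IN={b:+; rest ⊤}  OUT={b:+; rest ⊤}
  B6:  IN={b:+; rest ⊤}  OUT={b:+; rest ⊤}
  B7:  IN={b:+; rest ⊤}  OUT={b:+; rest ⊤}
  B8:  IN={b:+; rest ⊤}  OUT={b:+; rest ⊤}
  B9:  IN={b:+; rest ⊤}  OUT={b:-; rest ⊤}

Merge at B9: IN[B9] = OUT[B8] = {a: ⊤, b: +, c: ⊤, d: ⊤, e: ⊤, f: ⊤}
Applying B9's transfer function to that IN value gives OUT[B9] (row B9 above).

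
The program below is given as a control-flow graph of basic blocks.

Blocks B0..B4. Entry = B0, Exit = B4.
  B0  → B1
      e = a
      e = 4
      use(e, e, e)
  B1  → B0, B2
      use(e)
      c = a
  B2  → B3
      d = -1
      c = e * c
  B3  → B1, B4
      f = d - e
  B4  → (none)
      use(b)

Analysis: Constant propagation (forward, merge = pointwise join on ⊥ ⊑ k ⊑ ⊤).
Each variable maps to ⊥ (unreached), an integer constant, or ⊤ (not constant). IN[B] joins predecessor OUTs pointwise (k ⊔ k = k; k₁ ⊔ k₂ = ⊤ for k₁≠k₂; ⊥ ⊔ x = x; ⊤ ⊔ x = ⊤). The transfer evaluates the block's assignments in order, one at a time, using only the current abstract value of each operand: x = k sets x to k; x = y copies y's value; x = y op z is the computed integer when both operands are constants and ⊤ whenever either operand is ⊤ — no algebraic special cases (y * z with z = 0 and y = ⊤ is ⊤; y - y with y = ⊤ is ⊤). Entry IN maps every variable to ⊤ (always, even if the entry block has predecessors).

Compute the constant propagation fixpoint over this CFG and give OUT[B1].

Per-block solution:
  B0:   IN=(all ⊤)   OUT={e:4; rest ⊤}
  B1:   IN={e:4; rest ⊤}   OUT={e:4; rest ⊤}
  B2:   IN={e:4; rest ⊤}   OUT={d:-1, e:4; rest ⊤}
  B3:   IN={d:-1, e:4; rest ⊤}   OUT={d:-1, e:4, f:-5; rest ⊤}
  B4:   IN={d:-1, e:4, f:-5; rest ⊤}   OUT={d:-1, e:4, f:-5; rest ⊤}

Merge at B1: IN[B1] = OUT[B0] ⊔ OUT[B3] = {a: ⊤, b: ⊤, c: ⊤, d: ⊤, e: 4, f: ⊤}
Applying B1's transfer function to that IN value gives OUT[B1] (row B1 above).

Answer: {a: ⊤, b: ⊤, c: ⊤, d: ⊤, e: 4, f: ⊤}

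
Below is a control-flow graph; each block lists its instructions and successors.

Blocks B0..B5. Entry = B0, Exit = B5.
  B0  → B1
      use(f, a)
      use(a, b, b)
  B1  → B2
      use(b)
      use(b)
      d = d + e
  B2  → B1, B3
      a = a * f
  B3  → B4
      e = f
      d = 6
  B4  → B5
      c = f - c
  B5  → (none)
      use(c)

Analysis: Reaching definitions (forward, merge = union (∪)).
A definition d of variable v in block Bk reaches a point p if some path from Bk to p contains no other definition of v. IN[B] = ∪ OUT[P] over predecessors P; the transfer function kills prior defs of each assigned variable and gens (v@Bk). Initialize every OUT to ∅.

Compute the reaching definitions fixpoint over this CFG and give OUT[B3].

Answer: {a@B2, d@B3, e@B3}

Trace:
Per-block solution:
  B0: | IN={} | OUT={}
  B1: | IN={a@B2, d@B1} | OUT={a@B2, d@B1}
  B2: | IN={a@B2, d@B1} | OUT={a@B2, d@B1}
  B3: | IN={a@B2, d@B1} | OUT={a@B2, d@B3, e@B3}
  B4: | IN={a@B2, d@B3, e@B3} | OUT={a@B2, c@B4, d@B3, e@B3}
  B5: | IN={a@B2, c@B4, d@B3, e@B3} | OUT={a@B2, c@B4, d@B3, e@B3}

Merge at B3: IN[B3] = OUT[B2] = {a@B2, d@B1}
Applying B3's transfer function to that IN value gives OUT[B3] (row B3 above).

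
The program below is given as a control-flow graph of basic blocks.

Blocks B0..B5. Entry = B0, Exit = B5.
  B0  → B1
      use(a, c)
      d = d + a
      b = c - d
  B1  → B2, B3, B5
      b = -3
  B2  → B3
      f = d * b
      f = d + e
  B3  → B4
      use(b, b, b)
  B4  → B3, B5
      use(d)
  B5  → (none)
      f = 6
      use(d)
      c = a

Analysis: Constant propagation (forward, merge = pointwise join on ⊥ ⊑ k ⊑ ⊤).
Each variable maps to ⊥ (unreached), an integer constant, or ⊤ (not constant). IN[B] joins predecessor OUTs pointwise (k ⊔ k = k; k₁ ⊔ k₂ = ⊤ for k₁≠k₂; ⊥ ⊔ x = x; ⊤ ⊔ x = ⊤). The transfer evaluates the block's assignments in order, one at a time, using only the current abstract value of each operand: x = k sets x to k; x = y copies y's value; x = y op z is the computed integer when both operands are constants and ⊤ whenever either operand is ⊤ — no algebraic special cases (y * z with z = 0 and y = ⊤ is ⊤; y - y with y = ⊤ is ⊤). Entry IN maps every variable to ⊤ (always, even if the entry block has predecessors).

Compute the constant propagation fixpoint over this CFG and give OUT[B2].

Fixpoint table:
  B0:  IN=(all ⊤)  OUT=(all ⊤)
  B1:  IN=(all ⊤)  OUT={b:-3; rest ⊤}
  B2:  IN={b:-3; rest ⊤}  OUT={b:-3; rest ⊤}
  B3:  IN={b:-3; rest ⊤}  OUT={b:-3; rest ⊤}
  B4:  IN={b:-3; rest ⊤}  OUT={b:-3; rest ⊤}
  B5:  IN={b:-3; rest ⊤}  OUT={b:-3, f:6; rest ⊤}

Merge at B2: IN[B2] = OUT[B1] = {a: ⊤, b: -3, c: ⊤, d: ⊤, e: ⊤, f: ⊤}
Applying B2's transfer function to that IN value gives OUT[B2] (row B2 above).

Answer: {a: ⊤, b: -3, c: ⊤, d: ⊤, e: ⊤, f: ⊤}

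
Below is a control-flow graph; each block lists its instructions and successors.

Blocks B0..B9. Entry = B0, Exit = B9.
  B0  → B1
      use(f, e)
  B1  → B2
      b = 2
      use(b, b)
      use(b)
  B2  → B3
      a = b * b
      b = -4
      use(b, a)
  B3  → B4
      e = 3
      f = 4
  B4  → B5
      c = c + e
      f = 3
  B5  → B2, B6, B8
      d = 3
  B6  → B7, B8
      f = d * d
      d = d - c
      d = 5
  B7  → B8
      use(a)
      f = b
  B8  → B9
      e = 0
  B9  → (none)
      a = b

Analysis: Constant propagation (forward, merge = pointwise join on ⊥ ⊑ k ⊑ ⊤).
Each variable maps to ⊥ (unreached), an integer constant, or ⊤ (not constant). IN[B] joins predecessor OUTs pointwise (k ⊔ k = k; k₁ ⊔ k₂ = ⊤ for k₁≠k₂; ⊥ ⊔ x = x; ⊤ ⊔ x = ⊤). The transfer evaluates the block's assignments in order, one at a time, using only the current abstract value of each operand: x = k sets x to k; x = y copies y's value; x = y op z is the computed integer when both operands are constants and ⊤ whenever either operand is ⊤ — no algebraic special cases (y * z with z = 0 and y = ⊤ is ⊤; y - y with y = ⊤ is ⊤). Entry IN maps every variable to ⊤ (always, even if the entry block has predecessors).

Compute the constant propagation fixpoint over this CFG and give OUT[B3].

Fixpoint table:
  B0:   IN=(all ⊤)   OUT=(all ⊤)
  B1:   IN=(all ⊤)   OUT={b:2; rest ⊤}
  B2:   IN=(all ⊤)   OUT={b:-4; rest ⊤}
  B3:   IN={b:-4; rest ⊤}   OUT={b:-4, e:3, f:4; rest ⊤}
  B4:   IN={b:-4, e:3, f:4; rest ⊤}   OUT={b:-4, e:3, f:3; rest ⊤}
  B5:   IN={b:-4, e:3, f:3; rest ⊤}   OUT={b:-4, d:3, e:3, f:3; rest ⊤}
  B6:   IN={b:-4, d:3, e:3, f:3; rest ⊤}   OUT={b:-4, d:5, e:3, f:9; rest ⊤}
  B7:   IN={b:-4, d:5, e:3, f:9; rest ⊤}   OUT={b:-4, d:5, e:3, f:-4; rest ⊤}
  B8:   IN={b:-4, e:3; rest ⊤}   OUT={b:-4, e:0; rest ⊤}
  B9:   IN={b:-4, e:0; rest ⊤}   OUT={a:-4, b:-4, e:0; rest ⊤}

Merge at B3: IN[B3] = OUT[B2] = {a: ⊤, b: -4, c: ⊤, d: ⊤, e: ⊤, f: ⊤}
Applying B3's transfer function to that IN value gives OUT[B3] (row B3 above).

Answer: {a: ⊤, b: -4, c: ⊤, d: ⊤, e: 3, f: 4}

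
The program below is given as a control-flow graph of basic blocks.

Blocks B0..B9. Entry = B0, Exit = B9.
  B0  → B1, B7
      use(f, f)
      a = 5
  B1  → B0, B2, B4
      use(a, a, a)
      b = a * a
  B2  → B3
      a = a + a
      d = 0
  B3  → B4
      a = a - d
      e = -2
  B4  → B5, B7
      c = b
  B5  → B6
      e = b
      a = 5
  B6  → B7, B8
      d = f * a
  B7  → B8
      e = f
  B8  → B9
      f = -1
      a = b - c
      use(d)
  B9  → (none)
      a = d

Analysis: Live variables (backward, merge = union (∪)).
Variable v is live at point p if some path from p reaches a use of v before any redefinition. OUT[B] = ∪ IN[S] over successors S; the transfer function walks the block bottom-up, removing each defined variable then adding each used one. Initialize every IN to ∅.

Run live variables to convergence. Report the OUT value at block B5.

Answer: {a, b, c, f}

Working:
Fixpoint table:
  B0: | IN={b, c, d, f} | OUT={a, b, c, d, f}
  B1: | IN={a, c, d, f} | OUT={a, b, c, d, f}
  B2: | IN={a, b, f} | OUT={a, b, d, f}
  B3: | IN={a, b, d, f} | OUT={b, d, f}
  B4: | IN={b, d, f} | OUT={b, c, d, f}
  B5: | IN={b, c, f} | OUT={a, b, c, f}
  B6: | IN={a, b, c, f} | OUT={b, c, d, f}
  B7: | IN={b, c, d, f} | OUT={b, c, d}
  B8: | IN={b, c, d} | OUT={d}
  B9: | IN={d} | OUT={}

Merge at B5: OUT[B5] = IN[B6] = {a, b, c, f}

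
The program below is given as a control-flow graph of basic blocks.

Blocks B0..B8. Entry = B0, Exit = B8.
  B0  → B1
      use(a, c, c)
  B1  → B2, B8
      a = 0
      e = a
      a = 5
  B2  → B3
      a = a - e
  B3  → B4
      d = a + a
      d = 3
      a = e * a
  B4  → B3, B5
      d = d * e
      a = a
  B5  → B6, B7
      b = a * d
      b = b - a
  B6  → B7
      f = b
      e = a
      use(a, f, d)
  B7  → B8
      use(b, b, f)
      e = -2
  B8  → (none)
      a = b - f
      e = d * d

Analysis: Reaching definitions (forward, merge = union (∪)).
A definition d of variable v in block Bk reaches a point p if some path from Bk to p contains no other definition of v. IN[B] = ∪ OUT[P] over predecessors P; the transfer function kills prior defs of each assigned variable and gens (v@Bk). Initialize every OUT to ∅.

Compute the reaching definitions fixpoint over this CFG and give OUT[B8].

Answer: {a@B8, b@B5, d@B4, e@B8, f@B6}

Derivation:
Per-block solution:
  B0:  IN={}  OUT={}
  B1:  IN={}  OUT={a@B1, e@B1}
  B2:  IN={a@B1, e@B1}  OUT={a@B2, e@B1}
  B3:  IN={a@B2, a@B4, d@B4, e@B1}  OUT={a@B3, d@B3, e@B1}
  B4:  IN={a@B3, d@B3, e@B1}  OUT={a@B4, d@B4, e@B1}
  B5:  IN={a@B4, d@B4, e@B1}  OUT={a@B4, b@B5, d@B4, e@B1}
  B6:  IN={a@B4, b@B5, d@B4, e@B1}  OUT={a@B4, b@B5, d@B4, e@B6, f@B6}
  B7:  IN={a@B4, b@B5, d@B4, e@B1, e@B6, f@B6}  OUT={a@B4, b@B5, d@B4, e@B7, f@B6}
  B8:  IN={a@B1, a@B4, b@B5, d@B4, e@B1, e@B7, f@B6}  OUT={a@B8, b@B5, d@B4, e@B8, f@B6}

Merge at B8: IN[B8] = OUT[B1] ⊔ OUT[B7] = {a@B1, a@B4, b@B5, d@B4, e@B1, e@B7, f@B6}
Applying B8's transfer function to that IN value gives OUT[B8] (row B8 above).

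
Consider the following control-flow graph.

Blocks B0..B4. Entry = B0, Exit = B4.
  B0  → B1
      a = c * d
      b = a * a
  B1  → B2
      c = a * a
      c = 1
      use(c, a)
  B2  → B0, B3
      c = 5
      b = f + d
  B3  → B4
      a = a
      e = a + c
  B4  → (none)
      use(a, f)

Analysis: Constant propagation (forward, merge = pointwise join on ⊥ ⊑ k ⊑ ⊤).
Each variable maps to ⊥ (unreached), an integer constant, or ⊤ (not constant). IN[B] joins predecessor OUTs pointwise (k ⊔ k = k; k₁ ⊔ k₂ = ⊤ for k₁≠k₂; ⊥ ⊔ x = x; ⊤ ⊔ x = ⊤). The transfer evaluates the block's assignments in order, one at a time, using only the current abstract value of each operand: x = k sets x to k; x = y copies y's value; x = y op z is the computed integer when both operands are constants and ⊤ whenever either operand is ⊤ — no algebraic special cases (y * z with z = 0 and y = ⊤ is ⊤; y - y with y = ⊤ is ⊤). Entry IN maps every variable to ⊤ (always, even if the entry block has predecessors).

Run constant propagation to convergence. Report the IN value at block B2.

Answer: {a: ⊤, b: ⊤, c: 1, d: ⊤, e: ⊤, f: ⊤}

Derivation:
Converged values:
  B0:  IN=(all ⊤)  OUT=(all ⊤)
  B1:  IN=(all ⊤)  OUT={c:1; rest ⊤}
  B2:  IN={c:1; rest ⊤}  OUT={c:5; rest ⊤}
  B3:  IN={c:5; rest ⊤}  OUT={c:5; rest ⊤}
  B4:  IN={c:5; rest ⊤}  OUT={c:5; rest ⊤}

Merge at B2: IN[B2] = OUT[B1] = {a: ⊤, b: ⊤, c: 1, d: ⊤, e: ⊤, f: ⊤}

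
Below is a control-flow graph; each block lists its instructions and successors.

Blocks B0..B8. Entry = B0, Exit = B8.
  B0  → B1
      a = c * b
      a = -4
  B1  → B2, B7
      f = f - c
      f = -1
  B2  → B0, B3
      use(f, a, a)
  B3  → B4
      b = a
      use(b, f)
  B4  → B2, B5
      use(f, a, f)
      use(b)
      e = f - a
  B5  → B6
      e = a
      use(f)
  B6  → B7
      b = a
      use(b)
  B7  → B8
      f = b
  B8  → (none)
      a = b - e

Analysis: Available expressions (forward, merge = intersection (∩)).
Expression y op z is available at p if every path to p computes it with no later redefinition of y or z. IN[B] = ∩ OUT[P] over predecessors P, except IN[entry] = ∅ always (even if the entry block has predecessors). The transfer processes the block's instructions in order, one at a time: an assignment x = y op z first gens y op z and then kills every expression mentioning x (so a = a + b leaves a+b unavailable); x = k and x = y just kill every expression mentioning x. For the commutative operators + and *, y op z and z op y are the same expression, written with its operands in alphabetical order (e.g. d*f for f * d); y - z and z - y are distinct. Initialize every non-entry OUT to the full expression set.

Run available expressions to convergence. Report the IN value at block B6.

Answer: {f-a}

Working:
Fixpoint table:
  B0:   IN={}   OUT={b*c}
  B1:   IN={b*c}   OUT={b*c}
  B2:   IN={}   OUT={}
  B3:   IN={}   OUT={}
  B4:   IN={}   OUT={f-a}
  B5:   IN={f-a}   OUT={f-a}
  B6:   IN={f-a}   OUT={f-a}
  B7:   IN={}   OUT={}
  B8:   IN={}   OUT={b-e}

Merge at B6: IN[B6] = OUT[B5] = {f-a}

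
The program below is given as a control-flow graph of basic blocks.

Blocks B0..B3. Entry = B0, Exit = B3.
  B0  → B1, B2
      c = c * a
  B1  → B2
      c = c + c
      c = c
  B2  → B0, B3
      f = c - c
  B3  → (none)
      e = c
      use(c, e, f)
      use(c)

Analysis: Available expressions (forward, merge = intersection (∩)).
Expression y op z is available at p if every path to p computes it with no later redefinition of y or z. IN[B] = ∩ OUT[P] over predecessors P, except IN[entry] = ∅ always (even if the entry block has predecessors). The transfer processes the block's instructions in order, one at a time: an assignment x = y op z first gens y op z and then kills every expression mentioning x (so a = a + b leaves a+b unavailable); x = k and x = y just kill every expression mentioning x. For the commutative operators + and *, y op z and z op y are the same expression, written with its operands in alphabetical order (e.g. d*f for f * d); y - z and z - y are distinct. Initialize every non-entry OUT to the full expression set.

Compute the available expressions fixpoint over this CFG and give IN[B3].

Per-block solution:
  B0:  IN={}  OUT={}
  B1:  IN={}  OUT={}
  B2:  IN={}  OUT={c-c}
  B3:  IN={c-c}  OUT={c-c}

Merge at B3: IN[B3] = OUT[B2] = {c-c}

Answer: {c-c}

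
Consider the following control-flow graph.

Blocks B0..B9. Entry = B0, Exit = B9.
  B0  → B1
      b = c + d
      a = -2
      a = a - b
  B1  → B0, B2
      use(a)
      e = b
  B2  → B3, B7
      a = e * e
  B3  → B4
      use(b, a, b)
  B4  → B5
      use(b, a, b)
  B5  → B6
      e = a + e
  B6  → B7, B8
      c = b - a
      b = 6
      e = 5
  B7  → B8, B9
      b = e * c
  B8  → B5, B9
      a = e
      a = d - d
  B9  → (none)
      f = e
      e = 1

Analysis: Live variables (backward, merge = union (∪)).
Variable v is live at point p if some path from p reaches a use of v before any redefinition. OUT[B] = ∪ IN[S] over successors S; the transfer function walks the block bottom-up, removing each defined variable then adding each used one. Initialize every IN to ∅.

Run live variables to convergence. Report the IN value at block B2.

Per-block solution:
  B0:  IN={c, d}  OUT={a, b, c, d}
  B1:  IN={a, b, c, d}  OUT={b, c, d, e}
  B2:  IN={b, c, d, e}  OUT={a, b, c, d, e}
  B3:  IN={a, b, d, e}  OUT={a, b, d, e}
  B4:  IN={a, b, d, e}  OUT={a, b, d, e}
  B5:  IN={a, b, d, e}  OUT={a, b, d}
  B6:  IN={a, b, d}  OUT={b, c, d, e}
  B7:  IN={c, d, e}  OUT={b, d, e}
  B8:  IN={b, d, e}  OUT={a, b, d, e}
  B9:  IN={e}  OUT={}

Merge at B2: OUT[B2] = IN[B3] ⊔ IN[B7] = {a, b, c, d, e}
Applying B2's transfer function to that OUT value gives IN[B2] (row B2 above).

Answer: {b, c, d, e}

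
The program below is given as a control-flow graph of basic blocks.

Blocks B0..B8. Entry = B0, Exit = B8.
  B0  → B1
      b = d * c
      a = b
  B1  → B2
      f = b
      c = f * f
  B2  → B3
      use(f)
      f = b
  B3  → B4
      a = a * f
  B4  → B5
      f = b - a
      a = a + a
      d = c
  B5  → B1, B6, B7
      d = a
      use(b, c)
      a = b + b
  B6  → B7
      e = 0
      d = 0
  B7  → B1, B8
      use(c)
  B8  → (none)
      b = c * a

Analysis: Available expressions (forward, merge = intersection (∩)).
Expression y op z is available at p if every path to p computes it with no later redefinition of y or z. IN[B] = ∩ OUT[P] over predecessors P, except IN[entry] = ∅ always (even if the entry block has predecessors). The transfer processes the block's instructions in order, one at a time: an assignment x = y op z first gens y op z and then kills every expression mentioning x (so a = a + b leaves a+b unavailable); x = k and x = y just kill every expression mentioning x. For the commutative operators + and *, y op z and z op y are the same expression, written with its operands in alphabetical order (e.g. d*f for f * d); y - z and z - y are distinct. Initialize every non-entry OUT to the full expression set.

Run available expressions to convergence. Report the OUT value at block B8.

Per-block solution:
  B0: | IN={} | OUT={c*d}
  B1: | IN={} | OUT={f*f}
  B2: | IN={f*f} | OUT={}
  B3: | IN={} | OUT={}
  B4: | IN={} | OUT={}
  B5: | IN={} | OUT={b+b}
  B6: | IN={b+b} | OUT={b+b}
  B7: | IN={b+b} | OUT={b+b}
  B8: | IN={b+b} | OUT={a*c}

Merge at B8: IN[B8] = OUT[B7] = {b+b}
Applying B8's transfer function to that IN value gives OUT[B8] (row B8 above).

Answer: {a*c}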